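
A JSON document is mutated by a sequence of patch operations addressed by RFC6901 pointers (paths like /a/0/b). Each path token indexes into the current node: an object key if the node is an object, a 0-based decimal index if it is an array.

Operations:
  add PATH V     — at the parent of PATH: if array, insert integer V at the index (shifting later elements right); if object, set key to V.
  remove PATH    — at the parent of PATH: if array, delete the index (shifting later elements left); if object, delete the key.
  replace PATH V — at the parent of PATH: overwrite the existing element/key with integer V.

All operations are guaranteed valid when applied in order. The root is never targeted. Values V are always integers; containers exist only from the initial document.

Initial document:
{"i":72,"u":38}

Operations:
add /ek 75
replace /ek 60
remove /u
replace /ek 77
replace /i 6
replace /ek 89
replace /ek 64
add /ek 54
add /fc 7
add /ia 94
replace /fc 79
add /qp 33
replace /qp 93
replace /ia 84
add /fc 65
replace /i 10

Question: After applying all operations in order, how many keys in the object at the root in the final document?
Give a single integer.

After op 1 (add /ek 75): {"ek":75,"i":72,"u":38}
After op 2 (replace /ek 60): {"ek":60,"i":72,"u":38}
After op 3 (remove /u): {"ek":60,"i":72}
After op 4 (replace /ek 77): {"ek":77,"i":72}
After op 5 (replace /i 6): {"ek":77,"i":6}
After op 6 (replace /ek 89): {"ek":89,"i":6}
After op 7 (replace /ek 64): {"ek":64,"i":6}
After op 8 (add /ek 54): {"ek":54,"i":6}
After op 9 (add /fc 7): {"ek":54,"fc":7,"i":6}
After op 10 (add /ia 94): {"ek":54,"fc":7,"i":6,"ia":94}
After op 11 (replace /fc 79): {"ek":54,"fc":79,"i":6,"ia":94}
After op 12 (add /qp 33): {"ek":54,"fc":79,"i":6,"ia":94,"qp":33}
After op 13 (replace /qp 93): {"ek":54,"fc":79,"i":6,"ia":94,"qp":93}
After op 14 (replace /ia 84): {"ek":54,"fc":79,"i":6,"ia":84,"qp":93}
After op 15 (add /fc 65): {"ek":54,"fc":65,"i":6,"ia":84,"qp":93}
After op 16 (replace /i 10): {"ek":54,"fc":65,"i":10,"ia":84,"qp":93}
Size at the root: 5

Answer: 5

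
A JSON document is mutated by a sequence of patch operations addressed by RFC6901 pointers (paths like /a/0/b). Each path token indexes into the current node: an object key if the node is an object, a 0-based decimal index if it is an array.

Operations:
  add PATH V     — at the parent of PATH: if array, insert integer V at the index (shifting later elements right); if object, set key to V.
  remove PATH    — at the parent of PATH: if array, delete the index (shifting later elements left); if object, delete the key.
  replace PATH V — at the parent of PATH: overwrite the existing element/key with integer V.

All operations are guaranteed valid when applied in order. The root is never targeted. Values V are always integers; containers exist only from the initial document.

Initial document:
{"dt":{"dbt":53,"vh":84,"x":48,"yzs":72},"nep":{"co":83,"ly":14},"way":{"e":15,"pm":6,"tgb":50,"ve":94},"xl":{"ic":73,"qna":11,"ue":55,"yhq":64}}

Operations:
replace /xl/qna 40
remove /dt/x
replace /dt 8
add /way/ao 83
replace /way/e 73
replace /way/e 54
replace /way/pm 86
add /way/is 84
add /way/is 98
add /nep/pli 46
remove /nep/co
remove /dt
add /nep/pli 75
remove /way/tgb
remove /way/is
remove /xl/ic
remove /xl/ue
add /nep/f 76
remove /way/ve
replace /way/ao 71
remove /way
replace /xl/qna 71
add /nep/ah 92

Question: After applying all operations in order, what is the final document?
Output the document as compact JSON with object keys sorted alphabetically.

Answer: {"nep":{"ah":92,"f":76,"ly":14,"pli":75},"xl":{"qna":71,"yhq":64}}

Derivation:
After op 1 (replace /xl/qna 40): {"dt":{"dbt":53,"vh":84,"x":48,"yzs":72},"nep":{"co":83,"ly":14},"way":{"e":15,"pm":6,"tgb":50,"ve":94},"xl":{"ic":73,"qna":40,"ue":55,"yhq":64}}
After op 2 (remove /dt/x): {"dt":{"dbt":53,"vh":84,"yzs":72},"nep":{"co":83,"ly":14},"way":{"e":15,"pm":6,"tgb":50,"ve":94},"xl":{"ic":73,"qna":40,"ue":55,"yhq":64}}
After op 3 (replace /dt 8): {"dt":8,"nep":{"co":83,"ly":14},"way":{"e":15,"pm":6,"tgb":50,"ve":94},"xl":{"ic":73,"qna":40,"ue":55,"yhq":64}}
After op 4 (add /way/ao 83): {"dt":8,"nep":{"co":83,"ly":14},"way":{"ao":83,"e":15,"pm":6,"tgb":50,"ve":94},"xl":{"ic":73,"qna":40,"ue":55,"yhq":64}}
After op 5 (replace /way/e 73): {"dt":8,"nep":{"co":83,"ly":14},"way":{"ao":83,"e":73,"pm":6,"tgb":50,"ve":94},"xl":{"ic":73,"qna":40,"ue":55,"yhq":64}}
After op 6 (replace /way/e 54): {"dt":8,"nep":{"co":83,"ly":14},"way":{"ao":83,"e":54,"pm":6,"tgb":50,"ve":94},"xl":{"ic":73,"qna":40,"ue":55,"yhq":64}}
After op 7 (replace /way/pm 86): {"dt":8,"nep":{"co":83,"ly":14},"way":{"ao":83,"e":54,"pm":86,"tgb":50,"ve":94},"xl":{"ic":73,"qna":40,"ue":55,"yhq":64}}
After op 8 (add /way/is 84): {"dt":8,"nep":{"co":83,"ly":14},"way":{"ao":83,"e":54,"is":84,"pm":86,"tgb":50,"ve":94},"xl":{"ic":73,"qna":40,"ue":55,"yhq":64}}
After op 9 (add /way/is 98): {"dt":8,"nep":{"co":83,"ly":14},"way":{"ao":83,"e":54,"is":98,"pm":86,"tgb":50,"ve":94},"xl":{"ic":73,"qna":40,"ue":55,"yhq":64}}
After op 10 (add /nep/pli 46): {"dt":8,"nep":{"co":83,"ly":14,"pli":46},"way":{"ao":83,"e":54,"is":98,"pm":86,"tgb":50,"ve":94},"xl":{"ic":73,"qna":40,"ue":55,"yhq":64}}
After op 11 (remove /nep/co): {"dt":8,"nep":{"ly":14,"pli":46},"way":{"ao":83,"e":54,"is":98,"pm":86,"tgb":50,"ve":94},"xl":{"ic":73,"qna":40,"ue":55,"yhq":64}}
After op 12 (remove /dt): {"nep":{"ly":14,"pli":46},"way":{"ao":83,"e":54,"is":98,"pm":86,"tgb":50,"ve":94},"xl":{"ic":73,"qna":40,"ue":55,"yhq":64}}
After op 13 (add /nep/pli 75): {"nep":{"ly":14,"pli":75},"way":{"ao":83,"e":54,"is":98,"pm":86,"tgb":50,"ve":94},"xl":{"ic":73,"qna":40,"ue":55,"yhq":64}}
After op 14 (remove /way/tgb): {"nep":{"ly":14,"pli":75},"way":{"ao":83,"e":54,"is":98,"pm":86,"ve":94},"xl":{"ic":73,"qna":40,"ue":55,"yhq":64}}
After op 15 (remove /way/is): {"nep":{"ly":14,"pli":75},"way":{"ao":83,"e":54,"pm":86,"ve":94},"xl":{"ic":73,"qna":40,"ue":55,"yhq":64}}
After op 16 (remove /xl/ic): {"nep":{"ly":14,"pli":75},"way":{"ao":83,"e":54,"pm":86,"ve":94},"xl":{"qna":40,"ue":55,"yhq":64}}
After op 17 (remove /xl/ue): {"nep":{"ly":14,"pli":75},"way":{"ao":83,"e":54,"pm":86,"ve":94},"xl":{"qna":40,"yhq":64}}
After op 18 (add /nep/f 76): {"nep":{"f":76,"ly":14,"pli":75},"way":{"ao":83,"e":54,"pm":86,"ve":94},"xl":{"qna":40,"yhq":64}}
After op 19 (remove /way/ve): {"nep":{"f":76,"ly":14,"pli":75},"way":{"ao":83,"e":54,"pm":86},"xl":{"qna":40,"yhq":64}}
After op 20 (replace /way/ao 71): {"nep":{"f":76,"ly":14,"pli":75},"way":{"ao":71,"e":54,"pm":86},"xl":{"qna":40,"yhq":64}}
After op 21 (remove /way): {"nep":{"f":76,"ly":14,"pli":75},"xl":{"qna":40,"yhq":64}}
After op 22 (replace /xl/qna 71): {"nep":{"f":76,"ly":14,"pli":75},"xl":{"qna":71,"yhq":64}}
After op 23 (add /nep/ah 92): {"nep":{"ah":92,"f":76,"ly":14,"pli":75},"xl":{"qna":71,"yhq":64}}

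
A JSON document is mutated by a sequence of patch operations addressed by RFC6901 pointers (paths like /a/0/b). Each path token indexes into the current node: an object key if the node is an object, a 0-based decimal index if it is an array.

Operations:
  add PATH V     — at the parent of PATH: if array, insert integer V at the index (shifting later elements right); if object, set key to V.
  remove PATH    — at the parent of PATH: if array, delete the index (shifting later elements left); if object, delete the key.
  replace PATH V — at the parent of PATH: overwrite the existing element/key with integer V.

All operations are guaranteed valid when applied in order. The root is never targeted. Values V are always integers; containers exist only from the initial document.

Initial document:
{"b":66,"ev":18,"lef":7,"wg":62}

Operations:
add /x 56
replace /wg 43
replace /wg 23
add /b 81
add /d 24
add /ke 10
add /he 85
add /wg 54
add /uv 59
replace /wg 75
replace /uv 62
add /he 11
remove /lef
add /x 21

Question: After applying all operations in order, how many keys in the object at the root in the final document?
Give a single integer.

Answer: 8

Derivation:
After op 1 (add /x 56): {"b":66,"ev":18,"lef":7,"wg":62,"x":56}
After op 2 (replace /wg 43): {"b":66,"ev":18,"lef":7,"wg":43,"x":56}
After op 3 (replace /wg 23): {"b":66,"ev":18,"lef":7,"wg":23,"x":56}
After op 4 (add /b 81): {"b":81,"ev":18,"lef":7,"wg":23,"x":56}
After op 5 (add /d 24): {"b":81,"d":24,"ev":18,"lef":7,"wg":23,"x":56}
After op 6 (add /ke 10): {"b":81,"d":24,"ev":18,"ke":10,"lef":7,"wg":23,"x":56}
After op 7 (add /he 85): {"b":81,"d":24,"ev":18,"he":85,"ke":10,"lef":7,"wg":23,"x":56}
After op 8 (add /wg 54): {"b":81,"d":24,"ev":18,"he":85,"ke":10,"lef":7,"wg":54,"x":56}
After op 9 (add /uv 59): {"b":81,"d":24,"ev":18,"he":85,"ke":10,"lef":7,"uv":59,"wg":54,"x":56}
After op 10 (replace /wg 75): {"b":81,"d":24,"ev":18,"he":85,"ke":10,"lef":7,"uv":59,"wg":75,"x":56}
After op 11 (replace /uv 62): {"b":81,"d":24,"ev":18,"he":85,"ke":10,"lef":7,"uv":62,"wg":75,"x":56}
After op 12 (add /he 11): {"b":81,"d":24,"ev":18,"he":11,"ke":10,"lef":7,"uv":62,"wg":75,"x":56}
After op 13 (remove /lef): {"b":81,"d":24,"ev":18,"he":11,"ke":10,"uv":62,"wg":75,"x":56}
After op 14 (add /x 21): {"b":81,"d":24,"ev":18,"he":11,"ke":10,"uv":62,"wg":75,"x":21}
Size at the root: 8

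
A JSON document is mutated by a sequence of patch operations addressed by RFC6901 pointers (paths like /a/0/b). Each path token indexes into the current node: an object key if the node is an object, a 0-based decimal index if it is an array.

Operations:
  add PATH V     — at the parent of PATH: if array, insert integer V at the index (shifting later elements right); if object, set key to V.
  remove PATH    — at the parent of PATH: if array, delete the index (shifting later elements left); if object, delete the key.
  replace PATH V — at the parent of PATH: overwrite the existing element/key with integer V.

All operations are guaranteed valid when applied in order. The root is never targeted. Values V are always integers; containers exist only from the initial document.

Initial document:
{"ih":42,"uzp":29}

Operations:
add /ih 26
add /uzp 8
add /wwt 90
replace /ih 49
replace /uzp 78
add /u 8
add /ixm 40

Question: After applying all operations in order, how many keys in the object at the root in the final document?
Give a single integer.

After op 1 (add /ih 26): {"ih":26,"uzp":29}
After op 2 (add /uzp 8): {"ih":26,"uzp":8}
After op 3 (add /wwt 90): {"ih":26,"uzp":8,"wwt":90}
After op 4 (replace /ih 49): {"ih":49,"uzp":8,"wwt":90}
After op 5 (replace /uzp 78): {"ih":49,"uzp":78,"wwt":90}
After op 6 (add /u 8): {"ih":49,"u":8,"uzp":78,"wwt":90}
After op 7 (add /ixm 40): {"ih":49,"ixm":40,"u":8,"uzp":78,"wwt":90}
Size at the root: 5

Answer: 5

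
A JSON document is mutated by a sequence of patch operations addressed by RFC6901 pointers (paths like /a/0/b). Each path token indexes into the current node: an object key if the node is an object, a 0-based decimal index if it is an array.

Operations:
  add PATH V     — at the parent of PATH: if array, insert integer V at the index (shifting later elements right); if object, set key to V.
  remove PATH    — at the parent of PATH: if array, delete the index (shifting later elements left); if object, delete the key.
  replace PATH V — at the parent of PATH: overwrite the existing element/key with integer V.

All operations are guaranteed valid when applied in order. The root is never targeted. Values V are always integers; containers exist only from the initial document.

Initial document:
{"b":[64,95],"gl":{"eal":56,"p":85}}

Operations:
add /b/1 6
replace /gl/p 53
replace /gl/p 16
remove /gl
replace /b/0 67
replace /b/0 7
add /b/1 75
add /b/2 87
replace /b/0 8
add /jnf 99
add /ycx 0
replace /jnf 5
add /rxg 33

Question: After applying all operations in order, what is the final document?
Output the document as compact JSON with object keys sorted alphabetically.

Answer: {"b":[8,75,87,6,95],"jnf":5,"rxg":33,"ycx":0}

Derivation:
After op 1 (add /b/1 6): {"b":[64,6,95],"gl":{"eal":56,"p":85}}
After op 2 (replace /gl/p 53): {"b":[64,6,95],"gl":{"eal":56,"p":53}}
After op 3 (replace /gl/p 16): {"b":[64,6,95],"gl":{"eal":56,"p":16}}
After op 4 (remove /gl): {"b":[64,6,95]}
After op 5 (replace /b/0 67): {"b":[67,6,95]}
After op 6 (replace /b/0 7): {"b":[7,6,95]}
After op 7 (add /b/1 75): {"b":[7,75,6,95]}
After op 8 (add /b/2 87): {"b":[7,75,87,6,95]}
After op 9 (replace /b/0 8): {"b":[8,75,87,6,95]}
After op 10 (add /jnf 99): {"b":[8,75,87,6,95],"jnf":99}
After op 11 (add /ycx 0): {"b":[8,75,87,6,95],"jnf":99,"ycx":0}
After op 12 (replace /jnf 5): {"b":[8,75,87,6,95],"jnf":5,"ycx":0}
After op 13 (add /rxg 33): {"b":[8,75,87,6,95],"jnf":5,"rxg":33,"ycx":0}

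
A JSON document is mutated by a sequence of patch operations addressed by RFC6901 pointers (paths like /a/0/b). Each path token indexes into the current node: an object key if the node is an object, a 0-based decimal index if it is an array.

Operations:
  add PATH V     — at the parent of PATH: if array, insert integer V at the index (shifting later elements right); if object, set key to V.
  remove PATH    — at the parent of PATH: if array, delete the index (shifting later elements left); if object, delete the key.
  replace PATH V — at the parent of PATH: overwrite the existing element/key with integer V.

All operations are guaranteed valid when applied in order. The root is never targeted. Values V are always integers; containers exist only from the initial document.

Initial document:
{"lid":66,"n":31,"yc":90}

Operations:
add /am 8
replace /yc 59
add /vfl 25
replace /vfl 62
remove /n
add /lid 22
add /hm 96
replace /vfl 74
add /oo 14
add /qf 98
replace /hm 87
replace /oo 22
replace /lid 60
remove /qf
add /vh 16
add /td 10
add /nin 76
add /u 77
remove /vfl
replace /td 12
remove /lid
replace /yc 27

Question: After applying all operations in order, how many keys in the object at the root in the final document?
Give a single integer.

After op 1 (add /am 8): {"am":8,"lid":66,"n":31,"yc":90}
After op 2 (replace /yc 59): {"am":8,"lid":66,"n":31,"yc":59}
After op 3 (add /vfl 25): {"am":8,"lid":66,"n":31,"vfl":25,"yc":59}
After op 4 (replace /vfl 62): {"am":8,"lid":66,"n":31,"vfl":62,"yc":59}
After op 5 (remove /n): {"am":8,"lid":66,"vfl":62,"yc":59}
After op 6 (add /lid 22): {"am":8,"lid":22,"vfl":62,"yc":59}
After op 7 (add /hm 96): {"am":8,"hm":96,"lid":22,"vfl":62,"yc":59}
After op 8 (replace /vfl 74): {"am":8,"hm":96,"lid":22,"vfl":74,"yc":59}
After op 9 (add /oo 14): {"am":8,"hm":96,"lid":22,"oo":14,"vfl":74,"yc":59}
After op 10 (add /qf 98): {"am":8,"hm":96,"lid":22,"oo":14,"qf":98,"vfl":74,"yc":59}
After op 11 (replace /hm 87): {"am":8,"hm":87,"lid":22,"oo":14,"qf":98,"vfl":74,"yc":59}
After op 12 (replace /oo 22): {"am":8,"hm":87,"lid":22,"oo":22,"qf":98,"vfl":74,"yc":59}
After op 13 (replace /lid 60): {"am":8,"hm":87,"lid":60,"oo":22,"qf":98,"vfl":74,"yc":59}
After op 14 (remove /qf): {"am":8,"hm":87,"lid":60,"oo":22,"vfl":74,"yc":59}
After op 15 (add /vh 16): {"am":8,"hm":87,"lid":60,"oo":22,"vfl":74,"vh":16,"yc":59}
After op 16 (add /td 10): {"am":8,"hm":87,"lid":60,"oo":22,"td":10,"vfl":74,"vh":16,"yc":59}
After op 17 (add /nin 76): {"am":8,"hm":87,"lid":60,"nin":76,"oo":22,"td":10,"vfl":74,"vh":16,"yc":59}
After op 18 (add /u 77): {"am":8,"hm":87,"lid":60,"nin":76,"oo":22,"td":10,"u":77,"vfl":74,"vh":16,"yc":59}
After op 19 (remove /vfl): {"am":8,"hm":87,"lid":60,"nin":76,"oo":22,"td":10,"u":77,"vh":16,"yc":59}
After op 20 (replace /td 12): {"am":8,"hm":87,"lid":60,"nin":76,"oo":22,"td":12,"u":77,"vh":16,"yc":59}
After op 21 (remove /lid): {"am":8,"hm":87,"nin":76,"oo":22,"td":12,"u":77,"vh":16,"yc":59}
After op 22 (replace /yc 27): {"am":8,"hm":87,"nin":76,"oo":22,"td":12,"u":77,"vh":16,"yc":27}
Size at the root: 8

Answer: 8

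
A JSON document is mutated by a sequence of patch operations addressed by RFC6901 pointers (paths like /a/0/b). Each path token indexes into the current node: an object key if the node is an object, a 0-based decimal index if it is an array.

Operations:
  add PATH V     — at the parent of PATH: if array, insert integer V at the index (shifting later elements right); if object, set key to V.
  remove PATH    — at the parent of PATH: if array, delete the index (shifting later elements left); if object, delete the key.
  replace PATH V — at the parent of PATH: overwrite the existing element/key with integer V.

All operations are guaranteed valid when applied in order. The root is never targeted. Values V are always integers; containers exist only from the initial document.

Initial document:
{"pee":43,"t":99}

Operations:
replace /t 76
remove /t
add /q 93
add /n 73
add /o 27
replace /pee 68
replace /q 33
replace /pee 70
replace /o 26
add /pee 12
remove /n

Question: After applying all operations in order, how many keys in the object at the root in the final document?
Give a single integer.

After op 1 (replace /t 76): {"pee":43,"t":76}
After op 2 (remove /t): {"pee":43}
After op 3 (add /q 93): {"pee":43,"q":93}
After op 4 (add /n 73): {"n":73,"pee":43,"q":93}
After op 5 (add /o 27): {"n":73,"o":27,"pee":43,"q":93}
After op 6 (replace /pee 68): {"n":73,"o":27,"pee":68,"q":93}
After op 7 (replace /q 33): {"n":73,"o":27,"pee":68,"q":33}
After op 8 (replace /pee 70): {"n":73,"o":27,"pee":70,"q":33}
After op 9 (replace /o 26): {"n":73,"o":26,"pee":70,"q":33}
After op 10 (add /pee 12): {"n":73,"o":26,"pee":12,"q":33}
After op 11 (remove /n): {"o":26,"pee":12,"q":33}
Size at the root: 3

Answer: 3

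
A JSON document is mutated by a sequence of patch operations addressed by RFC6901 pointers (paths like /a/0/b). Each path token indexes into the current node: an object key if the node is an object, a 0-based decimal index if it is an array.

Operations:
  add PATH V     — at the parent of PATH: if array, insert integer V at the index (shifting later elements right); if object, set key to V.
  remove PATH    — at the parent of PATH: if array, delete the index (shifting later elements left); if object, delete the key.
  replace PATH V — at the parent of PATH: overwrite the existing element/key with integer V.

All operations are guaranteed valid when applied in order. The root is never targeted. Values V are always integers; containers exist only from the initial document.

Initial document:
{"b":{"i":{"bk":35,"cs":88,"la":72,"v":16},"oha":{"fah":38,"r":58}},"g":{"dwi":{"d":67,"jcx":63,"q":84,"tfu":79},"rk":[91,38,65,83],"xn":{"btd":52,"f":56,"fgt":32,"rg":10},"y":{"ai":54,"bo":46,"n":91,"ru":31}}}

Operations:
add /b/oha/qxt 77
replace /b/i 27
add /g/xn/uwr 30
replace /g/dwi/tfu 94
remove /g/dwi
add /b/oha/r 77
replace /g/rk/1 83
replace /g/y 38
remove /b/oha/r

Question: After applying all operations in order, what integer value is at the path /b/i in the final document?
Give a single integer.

Answer: 27

Derivation:
After op 1 (add /b/oha/qxt 77): {"b":{"i":{"bk":35,"cs":88,"la":72,"v":16},"oha":{"fah":38,"qxt":77,"r":58}},"g":{"dwi":{"d":67,"jcx":63,"q":84,"tfu":79},"rk":[91,38,65,83],"xn":{"btd":52,"f":56,"fgt":32,"rg":10},"y":{"ai":54,"bo":46,"n":91,"ru":31}}}
After op 2 (replace /b/i 27): {"b":{"i":27,"oha":{"fah":38,"qxt":77,"r":58}},"g":{"dwi":{"d":67,"jcx":63,"q":84,"tfu":79},"rk":[91,38,65,83],"xn":{"btd":52,"f":56,"fgt":32,"rg":10},"y":{"ai":54,"bo":46,"n":91,"ru":31}}}
After op 3 (add /g/xn/uwr 30): {"b":{"i":27,"oha":{"fah":38,"qxt":77,"r":58}},"g":{"dwi":{"d":67,"jcx":63,"q":84,"tfu":79},"rk":[91,38,65,83],"xn":{"btd":52,"f":56,"fgt":32,"rg":10,"uwr":30},"y":{"ai":54,"bo":46,"n":91,"ru":31}}}
After op 4 (replace /g/dwi/tfu 94): {"b":{"i":27,"oha":{"fah":38,"qxt":77,"r":58}},"g":{"dwi":{"d":67,"jcx":63,"q":84,"tfu":94},"rk":[91,38,65,83],"xn":{"btd":52,"f":56,"fgt":32,"rg":10,"uwr":30},"y":{"ai":54,"bo":46,"n":91,"ru":31}}}
After op 5 (remove /g/dwi): {"b":{"i":27,"oha":{"fah":38,"qxt":77,"r":58}},"g":{"rk":[91,38,65,83],"xn":{"btd":52,"f":56,"fgt":32,"rg":10,"uwr":30},"y":{"ai":54,"bo":46,"n":91,"ru":31}}}
After op 6 (add /b/oha/r 77): {"b":{"i":27,"oha":{"fah":38,"qxt":77,"r":77}},"g":{"rk":[91,38,65,83],"xn":{"btd":52,"f":56,"fgt":32,"rg":10,"uwr":30},"y":{"ai":54,"bo":46,"n":91,"ru":31}}}
After op 7 (replace /g/rk/1 83): {"b":{"i":27,"oha":{"fah":38,"qxt":77,"r":77}},"g":{"rk":[91,83,65,83],"xn":{"btd":52,"f":56,"fgt":32,"rg":10,"uwr":30},"y":{"ai":54,"bo":46,"n":91,"ru":31}}}
After op 8 (replace /g/y 38): {"b":{"i":27,"oha":{"fah":38,"qxt":77,"r":77}},"g":{"rk":[91,83,65,83],"xn":{"btd":52,"f":56,"fgt":32,"rg":10,"uwr":30},"y":38}}
After op 9 (remove /b/oha/r): {"b":{"i":27,"oha":{"fah":38,"qxt":77}},"g":{"rk":[91,83,65,83],"xn":{"btd":52,"f":56,"fgt":32,"rg":10,"uwr":30},"y":38}}
Value at /b/i: 27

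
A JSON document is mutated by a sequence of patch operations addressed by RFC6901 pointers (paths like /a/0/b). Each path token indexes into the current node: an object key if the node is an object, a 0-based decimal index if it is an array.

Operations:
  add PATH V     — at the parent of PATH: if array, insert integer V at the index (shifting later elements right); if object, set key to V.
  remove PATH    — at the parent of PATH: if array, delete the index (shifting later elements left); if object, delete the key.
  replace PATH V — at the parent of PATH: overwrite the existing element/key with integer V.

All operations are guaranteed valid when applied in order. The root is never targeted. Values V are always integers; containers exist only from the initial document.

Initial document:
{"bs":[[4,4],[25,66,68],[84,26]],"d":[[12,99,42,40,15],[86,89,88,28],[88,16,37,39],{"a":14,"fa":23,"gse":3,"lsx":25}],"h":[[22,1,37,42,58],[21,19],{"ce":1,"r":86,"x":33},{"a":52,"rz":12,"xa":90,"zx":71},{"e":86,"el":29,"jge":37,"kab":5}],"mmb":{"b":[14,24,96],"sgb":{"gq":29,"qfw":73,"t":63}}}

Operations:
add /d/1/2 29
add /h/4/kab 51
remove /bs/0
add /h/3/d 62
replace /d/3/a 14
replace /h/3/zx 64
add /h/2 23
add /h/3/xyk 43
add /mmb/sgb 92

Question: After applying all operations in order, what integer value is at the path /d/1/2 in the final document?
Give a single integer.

Answer: 29

Derivation:
After op 1 (add /d/1/2 29): {"bs":[[4,4],[25,66,68],[84,26]],"d":[[12,99,42,40,15],[86,89,29,88,28],[88,16,37,39],{"a":14,"fa":23,"gse":3,"lsx":25}],"h":[[22,1,37,42,58],[21,19],{"ce":1,"r":86,"x":33},{"a":52,"rz":12,"xa":90,"zx":71},{"e":86,"el":29,"jge":37,"kab":5}],"mmb":{"b":[14,24,96],"sgb":{"gq":29,"qfw":73,"t":63}}}
After op 2 (add /h/4/kab 51): {"bs":[[4,4],[25,66,68],[84,26]],"d":[[12,99,42,40,15],[86,89,29,88,28],[88,16,37,39],{"a":14,"fa":23,"gse":3,"lsx":25}],"h":[[22,1,37,42,58],[21,19],{"ce":1,"r":86,"x":33},{"a":52,"rz":12,"xa":90,"zx":71},{"e":86,"el":29,"jge":37,"kab":51}],"mmb":{"b":[14,24,96],"sgb":{"gq":29,"qfw":73,"t":63}}}
After op 3 (remove /bs/0): {"bs":[[25,66,68],[84,26]],"d":[[12,99,42,40,15],[86,89,29,88,28],[88,16,37,39],{"a":14,"fa":23,"gse":3,"lsx":25}],"h":[[22,1,37,42,58],[21,19],{"ce":1,"r":86,"x":33},{"a":52,"rz":12,"xa":90,"zx":71},{"e":86,"el":29,"jge":37,"kab":51}],"mmb":{"b":[14,24,96],"sgb":{"gq":29,"qfw":73,"t":63}}}
After op 4 (add /h/3/d 62): {"bs":[[25,66,68],[84,26]],"d":[[12,99,42,40,15],[86,89,29,88,28],[88,16,37,39],{"a":14,"fa":23,"gse":3,"lsx":25}],"h":[[22,1,37,42,58],[21,19],{"ce":1,"r":86,"x":33},{"a":52,"d":62,"rz":12,"xa":90,"zx":71},{"e":86,"el":29,"jge":37,"kab":51}],"mmb":{"b":[14,24,96],"sgb":{"gq":29,"qfw":73,"t":63}}}
After op 5 (replace /d/3/a 14): {"bs":[[25,66,68],[84,26]],"d":[[12,99,42,40,15],[86,89,29,88,28],[88,16,37,39],{"a":14,"fa":23,"gse":3,"lsx":25}],"h":[[22,1,37,42,58],[21,19],{"ce":1,"r":86,"x":33},{"a":52,"d":62,"rz":12,"xa":90,"zx":71},{"e":86,"el":29,"jge":37,"kab":51}],"mmb":{"b":[14,24,96],"sgb":{"gq":29,"qfw":73,"t":63}}}
After op 6 (replace /h/3/zx 64): {"bs":[[25,66,68],[84,26]],"d":[[12,99,42,40,15],[86,89,29,88,28],[88,16,37,39],{"a":14,"fa":23,"gse":3,"lsx":25}],"h":[[22,1,37,42,58],[21,19],{"ce":1,"r":86,"x":33},{"a":52,"d":62,"rz":12,"xa":90,"zx":64},{"e":86,"el":29,"jge":37,"kab":51}],"mmb":{"b":[14,24,96],"sgb":{"gq":29,"qfw":73,"t":63}}}
After op 7 (add /h/2 23): {"bs":[[25,66,68],[84,26]],"d":[[12,99,42,40,15],[86,89,29,88,28],[88,16,37,39],{"a":14,"fa":23,"gse":3,"lsx":25}],"h":[[22,1,37,42,58],[21,19],23,{"ce":1,"r":86,"x":33},{"a":52,"d":62,"rz":12,"xa":90,"zx":64},{"e":86,"el":29,"jge":37,"kab":51}],"mmb":{"b":[14,24,96],"sgb":{"gq":29,"qfw":73,"t":63}}}
After op 8 (add /h/3/xyk 43): {"bs":[[25,66,68],[84,26]],"d":[[12,99,42,40,15],[86,89,29,88,28],[88,16,37,39],{"a":14,"fa":23,"gse":3,"lsx":25}],"h":[[22,1,37,42,58],[21,19],23,{"ce":1,"r":86,"x":33,"xyk":43},{"a":52,"d":62,"rz":12,"xa":90,"zx":64},{"e":86,"el":29,"jge":37,"kab":51}],"mmb":{"b":[14,24,96],"sgb":{"gq":29,"qfw":73,"t":63}}}
After op 9 (add /mmb/sgb 92): {"bs":[[25,66,68],[84,26]],"d":[[12,99,42,40,15],[86,89,29,88,28],[88,16,37,39],{"a":14,"fa":23,"gse":3,"lsx":25}],"h":[[22,1,37,42,58],[21,19],23,{"ce":1,"r":86,"x":33,"xyk":43},{"a":52,"d":62,"rz":12,"xa":90,"zx":64},{"e":86,"el":29,"jge":37,"kab":51}],"mmb":{"b":[14,24,96],"sgb":92}}
Value at /d/1/2: 29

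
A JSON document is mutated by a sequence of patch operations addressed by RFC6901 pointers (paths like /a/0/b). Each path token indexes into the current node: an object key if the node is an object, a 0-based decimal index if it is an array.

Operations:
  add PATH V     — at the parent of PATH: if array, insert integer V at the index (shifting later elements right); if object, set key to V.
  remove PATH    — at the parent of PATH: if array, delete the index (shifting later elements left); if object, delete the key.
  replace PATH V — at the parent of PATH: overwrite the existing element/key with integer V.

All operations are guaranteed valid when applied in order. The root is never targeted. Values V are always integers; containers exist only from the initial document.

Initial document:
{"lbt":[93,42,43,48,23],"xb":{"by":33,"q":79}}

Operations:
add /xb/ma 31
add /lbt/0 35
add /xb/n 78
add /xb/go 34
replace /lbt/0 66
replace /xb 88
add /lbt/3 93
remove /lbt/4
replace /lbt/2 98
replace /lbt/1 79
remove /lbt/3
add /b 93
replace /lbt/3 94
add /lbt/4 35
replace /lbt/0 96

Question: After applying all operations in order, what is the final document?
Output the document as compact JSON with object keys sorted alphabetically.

Answer: {"b":93,"lbt":[96,79,98,94,35,23],"xb":88}

Derivation:
After op 1 (add /xb/ma 31): {"lbt":[93,42,43,48,23],"xb":{"by":33,"ma":31,"q":79}}
After op 2 (add /lbt/0 35): {"lbt":[35,93,42,43,48,23],"xb":{"by":33,"ma":31,"q":79}}
After op 3 (add /xb/n 78): {"lbt":[35,93,42,43,48,23],"xb":{"by":33,"ma":31,"n":78,"q":79}}
After op 4 (add /xb/go 34): {"lbt":[35,93,42,43,48,23],"xb":{"by":33,"go":34,"ma":31,"n":78,"q":79}}
After op 5 (replace /lbt/0 66): {"lbt":[66,93,42,43,48,23],"xb":{"by":33,"go":34,"ma":31,"n":78,"q":79}}
After op 6 (replace /xb 88): {"lbt":[66,93,42,43,48,23],"xb":88}
After op 7 (add /lbt/3 93): {"lbt":[66,93,42,93,43,48,23],"xb":88}
After op 8 (remove /lbt/4): {"lbt":[66,93,42,93,48,23],"xb":88}
After op 9 (replace /lbt/2 98): {"lbt":[66,93,98,93,48,23],"xb":88}
After op 10 (replace /lbt/1 79): {"lbt":[66,79,98,93,48,23],"xb":88}
After op 11 (remove /lbt/3): {"lbt":[66,79,98,48,23],"xb":88}
After op 12 (add /b 93): {"b":93,"lbt":[66,79,98,48,23],"xb":88}
After op 13 (replace /lbt/3 94): {"b":93,"lbt":[66,79,98,94,23],"xb":88}
After op 14 (add /lbt/4 35): {"b":93,"lbt":[66,79,98,94,35,23],"xb":88}
After op 15 (replace /lbt/0 96): {"b":93,"lbt":[96,79,98,94,35,23],"xb":88}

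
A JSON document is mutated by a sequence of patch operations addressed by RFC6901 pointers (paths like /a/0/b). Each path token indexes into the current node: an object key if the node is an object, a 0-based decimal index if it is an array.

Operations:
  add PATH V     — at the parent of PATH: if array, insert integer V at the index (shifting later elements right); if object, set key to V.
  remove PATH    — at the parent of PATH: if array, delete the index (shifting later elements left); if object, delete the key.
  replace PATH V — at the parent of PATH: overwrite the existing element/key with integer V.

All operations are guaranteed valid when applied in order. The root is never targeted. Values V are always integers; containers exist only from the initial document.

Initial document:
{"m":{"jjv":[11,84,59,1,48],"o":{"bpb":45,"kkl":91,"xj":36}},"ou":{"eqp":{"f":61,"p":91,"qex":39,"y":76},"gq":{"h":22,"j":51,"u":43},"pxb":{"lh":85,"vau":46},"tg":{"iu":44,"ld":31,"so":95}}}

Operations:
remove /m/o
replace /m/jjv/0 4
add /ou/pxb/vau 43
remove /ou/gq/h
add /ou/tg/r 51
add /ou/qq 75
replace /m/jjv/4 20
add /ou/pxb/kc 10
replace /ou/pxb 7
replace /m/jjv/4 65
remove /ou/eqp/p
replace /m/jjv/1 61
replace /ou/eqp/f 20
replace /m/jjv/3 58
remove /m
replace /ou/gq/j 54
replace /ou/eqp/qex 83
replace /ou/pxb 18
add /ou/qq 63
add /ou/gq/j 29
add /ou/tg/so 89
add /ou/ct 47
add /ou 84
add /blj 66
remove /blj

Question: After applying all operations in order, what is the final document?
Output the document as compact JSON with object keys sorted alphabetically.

Answer: {"ou":84}

Derivation:
After op 1 (remove /m/o): {"m":{"jjv":[11,84,59,1,48]},"ou":{"eqp":{"f":61,"p":91,"qex":39,"y":76},"gq":{"h":22,"j":51,"u":43},"pxb":{"lh":85,"vau":46},"tg":{"iu":44,"ld":31,"so":95}}}
After op 2 (replace /m/jjv/0 4): {"m":{"jjv":[4,84,59,1,48]},"ou":{"eqp":{"f":61,"p":91,"qex":39,"y":76},"gq":{"h":22,"j":51,"u":43},"pxb":{"lh":85,"vau":46},"tg":{"iu":44,"ld":31,"so":95}}}
After op 3 (add /ou/pxb/vau 43): {"m":{"jjv":[4,84,59,1,48]},"ou":{"eqp":{"f":61,"p":91,"qex":39,"y":76},"gq":{"h":22,"j":51,"u":43},"pxb":{"lh":85,"vau":43},"tg":{"iu":44,"ld":31,"so":95}}}
After op 4 (remove /ou/gq/h): {"m":{"jjv":[4,84,59,1,48]},"ou":{"eqp":{"f":61,"p":91,"qex":39,"y":76},"gq":{"j":51,"u":43},"pxb":{"lh":85,"vau":43},"tg":{"iu":44,"ld":31,"so":95}}}
After op 5 (add /ou/tg/r 51): {"m":{"jjv":[4,84,59,1,48]},"ou":{"eqp":{"f":61,"p":91,"qex":39,"y":76},"gq":{"j":51,"u":43},"pxb":{"lh":85,"vau":43},"tg":{"iu":44,"ld":31,"r":51,"so":95}}}
After op 6 (add /ou/qq 75): {"m":{"jjv":[4,84,59,1,48]},"ou":{"eqp":{"f":61,"p":91,"qex":39,"y":76},"gq":{"j":51,"u":43},"pxb":{"lh":85,"vau":43},"qq":75,"tg":{"iu":44,"ld":31,"r":51,"so":95}}}
After op 7 (replace /m/jjv/4 20): {"m":{"jjv":[4,84,59,1,20]},"ou":{"eqp":{"f":61,"p":91,"qex":39,"y":76},"gq":{"j":51,"u":43},"pxb":{"lh":85,"vau":43},"qq":75,"tg":{"iu":44,"ld":31,"r":51,"so":95}}}
After op 8 (add /ou/pxb/kc 10): {"m":{"jjv":[4,84,59,1,20]},"ou":{"eqp":{"f":61,"p":91,"qex":39,"y":76},"gq":{"j":51,"u":43},"pxb":{"kc":10,"lh":85,"vau":43},"qq":75,"tg":{"iu":44,"ld":31,"r":51,"so":95}}}
After op 9 (replace /ou/pxb 7): {"m":{"jjv":[4,84,59,1,20]},"ou":{"eqp":{"f":61,"p":91,"qex":39,"y":76},"gq":{"j":51,"u":43},"pxb":7,"qq":75,"tg":{"iu":44,"ld":31,"r":51,"so":95}}}
After op 10 (replace /m/jjv/4 65): {"m":{"jjv":[4,84,59,1,65]},"ou":{"eqp":{"f":61,"p":91,"qex":39,"y":76},"gq":{"j":51,"u":43},"pxb":7,"qq":75,"tg":{"iu":44,"ld":31,"r":51,"so":95}}}
After op 11 (remove /ou/eqp/p): {"m":{"jjv":[4,84,59,1,65]},"ou":{"eqp":{"f":61,"qex":39,"y":76},"gq":{"j":51,"u":43},"pxb":7,"qq":75,"tg":{"iu":44,"ld":31,"r":51,"so":95}}}
After op 12 (replace /m/jjv/1 61): {"m":{"jjv":[4,61,59,1,65]},"ou":{"eqp":{"f":61,"qex":39,"y":76},"gq":{"j":51,"u":43},"pxb":7,"qq":75,"tg":{"iu":44,"ld":31,"r":51,"so":95}}}
After op 13 (replace /ou/eqp/f 20): {"m":{"jjv":[4,61,59,1,65]},"ou":{"eqp":{"f":20,"qex":39,"y":76},"gq":{"j":51,"u":43},"pxb":7,"qq":75,"tg":{"iu":44,"ld":31,"r":51,"so":95}}}
After op 14 (replace /m/jjv/3 58): {"m":{"jjv":[4,61,59,58,65]},"ou":{"eqp":{"f":20,"qex":39,"y":76},"gq":{"j":51,"u":43},"pxb":7,"qq":75,"tg":{"iu":44,"ld":31,"r":51,"so":95}}}
After op 15 (remove /m): {"ou":{"eqp":{"f":20,"qex":39,"y":76},"gq":{"j":51,"u":43},"pxb":7,"qq":75,"tg":{"iu":44,"ld":31,"r":51,"so":95}}}
After op 16 (replace /ou/gq/j 54): {"ou":{"eqp":{"f":20,"qex":39,"y":76},"gq":{"j":54,"u":43},"pxb":7,"qq":75,"tg":{"iu":44,"ld":31,"r":51,"so":95}}}
After op 17 (replace /ou/eqp/qex 83): {"ou":{"eqp":{"f":20,"qex":83,"y":76},"gq":{"j":54,"u":43},"pxb":7,"qq":75,"tg":{"iu":44,"ld":31,"r":51,"so":95}}}
After op 18 (replace /ou/pxb 18): {"ou":{"eqp":{"f":20,"qex":83,"y":76},"gq":{"j":54,"u":43},"pxb":18,"qq":75,"tg":{"iu":44,"ld":31,"r":51,"so":95}}}
After op 19 (add /ou/qq 63): {"ou":{"eqp":{"f":20,"qex":83,"y":76},"gq":{"j":54,"u":43},"pxb":18,"qq":63,"tg":{"iu":44,"ld":31,"r":51,"so":95}}}
After op 20 (add /ou/gq/j 29): {"ou":{"eqp":{"f":20,"qex":83,"y":76},"gq":{"j":29,"u":43},"pxb":18,"qq":63,"tg":{"iu":44,"ld":31,"r":51,"so":95}}}
After op 21 (add /ou/tg/so 89): {"ou":{"eqp":{"f":20,"qex":83,"y":76},"gq":{"j":29,"u":43},"pxb":18,"qq":63,"tg":{"iu":44,"ld":31,"r":51,"so":89}}}
After op 22 (add /ou/ct 47): {"ou":{"ct":47,"eqp":{"f":20,"qex":83,"y":76},"gq":{"j":29,"u":43},"pxb":18,"qq":63,"tg":{"iu":44,"ld":31,"r":51,"so":89}}}
After op 23 (add /ou 84): {"ou":84}
After op 24 (add /blj 66): {"blj":66,"ou":84}
After op 25 (remove /blj): {"ou":84}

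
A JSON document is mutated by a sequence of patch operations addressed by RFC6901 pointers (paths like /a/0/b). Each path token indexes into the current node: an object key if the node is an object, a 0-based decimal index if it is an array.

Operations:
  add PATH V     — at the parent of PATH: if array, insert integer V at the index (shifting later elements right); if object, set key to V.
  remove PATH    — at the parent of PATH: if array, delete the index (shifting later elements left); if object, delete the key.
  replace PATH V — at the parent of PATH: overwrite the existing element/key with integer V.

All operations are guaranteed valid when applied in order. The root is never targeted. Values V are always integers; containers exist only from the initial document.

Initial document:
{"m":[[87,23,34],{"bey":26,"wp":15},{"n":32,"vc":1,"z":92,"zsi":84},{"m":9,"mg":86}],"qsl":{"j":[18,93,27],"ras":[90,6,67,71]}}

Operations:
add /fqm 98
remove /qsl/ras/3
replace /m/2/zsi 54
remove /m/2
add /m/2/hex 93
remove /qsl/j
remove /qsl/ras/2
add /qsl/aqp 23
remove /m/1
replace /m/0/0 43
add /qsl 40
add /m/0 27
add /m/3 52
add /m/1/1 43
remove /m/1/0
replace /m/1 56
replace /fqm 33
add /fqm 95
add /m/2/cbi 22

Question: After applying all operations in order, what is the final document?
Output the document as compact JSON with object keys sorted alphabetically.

After op 1 (add /fqm 98): {"fqm":98,"m":[[87,23,34],{"bey":26,"wp":15},{"n":32,"vc":1,"z":92,"zsi":84},{"m":9,"mg":86}],"qsl":{"j":[18,93,27],"ras":[90,6,67,71]}}
After op 2 (remove /qsl/ras/3): {"fqm":98,"m":[[87,23,34],{"bey":26,"wp":15},{"n":32,"vc":1,"z":92,"zsi":84},{"m":9,"mg":86}],"qsl":{"j":[18,93,27],"ras":[90,6,67]}}
After op 3 (replace /m/2/zsi 54): {"fqm":98,"m":[[87,23,34],{"bey":26,"wp":15},{"n":32,"vc":1,"z":92,"zsi":54},{"m":9,"mg":86}],"qsl":{"j":[18,93,27],"ras":[90,6,67]}}
After op 4 (remove /m/2): {"fqm":98,"m":[[87,23,34],{"bey":26,"wp":15},{"m":9,"mg":86}],"qsl":{"j":[18,93,27],"ras":[90,6,67]}}
After op 5 (add /m/2/hex 93): {"fqm":98,"m":[[87,23,34],{"bey":26,"wp":15},{"hex":93,"m":9,"mg":86}],"qsl":{"j":[18,93,27],"ras":[90,6,67]}}
After op 6 (remove /qsl/j): {"fqm":98,"m":[[87,23,34],{"bey":26,"wp":15},{"hex":93,"m":9,"mg":86}],"qsl":{"ras":[90,6,67]}}
After op 7 (remove /qsl/ras/2): {"fqm":98,"m":[[87,23,34],{"bey":26,"wp":15},{"hex":93,"m":9,"mg":86}],"qsl":{"ras":[90,6]}}
After op 8 (add /qsl/aqp 23): {"fqm":98,"m":[[87,23,34],{"bey":26,"wp":15},{"hex":93,"m":9,"mg":86}],"qsl":{"aqp":23,"ras":[90,6]}}
After op 9 (remove /m/1): {"fqm":98,"m":[[87,23,34],{"hex":93,"m":9,"mg":86}],"qsl":{"aqp":23,"ras":[90,6]}}
After op 10 (replace /m/0/0 43): {"fqm":98,"m":[[43,23,34],{"hex":93,"m":9,"mg":86}],"qsl":{"aqp":23,"ras":[90,6]}}
After op 11 (add /qsl 40): {"fqm":98,"m":[[43,23,34],{"hex":93,"m":9,"mg":86}],"qsl":40}
After op 12 (add /m/0 27): {"fqm":98,"m":[27,[43,23,34],{"hex":93,"m":9,"mg":86}],"qsl":40}
After op 13 (add /m/3 52): {"fqm":98,"m":[27,[43,23,34],{"hex":93,"m":9,"mg":86},52],"qsl":40}
After op 14 (add /m/1/1 43): {"fqm":98,"m":[27,[43,43,23,34],{"hex":93,"m":9,"mg":86},52],"qsl":40}
After op 15 (remove /m/1/0): {"fqm":98,"m":[27,[43,23,34],{"hex":93,"m":9,"mg":86},52],"qsl":40}
After op 16 (replace /m/1 56): {"fqm":98,"m":[27,56,{"hex":93,"m":9,"mg":86},52],"qsl":40}
After op 17 (replace /fqm 33): {"fqm":33,"m":[27,56,{"hex":93,"m":9,"mg":86},52],"qsl":40}
After op 18 (add /fqm 95): {"fqm":95,"m":[27,56,{"hex":93,"m":9,"mg":86},52],"qsl":40}
After op 19 (add /m/2/cbi 22): {"fqm":95,"m":[27,56,{"cbi":22,"hex":93,"m":9,"mg":86},52],"qsl":40}

Answer: {"fqm":95,"m":[27,56,{"cbi":22,"hex":93,"m":9,"mg":86},52],"qsl":40}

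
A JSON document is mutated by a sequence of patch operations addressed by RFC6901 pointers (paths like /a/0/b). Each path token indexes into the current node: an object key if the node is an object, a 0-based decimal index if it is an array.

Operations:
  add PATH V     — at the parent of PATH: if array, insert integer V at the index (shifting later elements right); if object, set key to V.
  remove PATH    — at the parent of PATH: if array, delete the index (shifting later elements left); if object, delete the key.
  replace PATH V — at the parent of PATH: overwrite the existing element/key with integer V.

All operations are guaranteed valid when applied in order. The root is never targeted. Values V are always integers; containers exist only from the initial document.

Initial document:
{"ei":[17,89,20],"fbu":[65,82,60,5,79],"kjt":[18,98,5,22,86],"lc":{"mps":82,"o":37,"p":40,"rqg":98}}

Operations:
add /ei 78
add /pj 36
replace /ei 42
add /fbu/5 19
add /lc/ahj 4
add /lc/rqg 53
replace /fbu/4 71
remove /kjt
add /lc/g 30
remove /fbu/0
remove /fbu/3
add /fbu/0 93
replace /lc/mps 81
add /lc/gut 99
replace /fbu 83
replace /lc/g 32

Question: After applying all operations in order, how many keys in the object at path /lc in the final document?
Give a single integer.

After op 1 (add /ei 78): {"ei":78,"fbu":[65,82,60,5,79],"kjt":[18,98,5,22,86],"lc":{"mps":82,"o":37,"p":40,"rqg":98}}
After op 2 (add /pj 36): {"ei":78,"fbu":[65,82,60,5,79],"kjt":[18,98,5,22,86],"lc":{"mps":82,"o":37,"p":40,"rqg":98},"pj":36}
After op 3 (replace /ei 42): {"ei":42,"fbu":[65,82,60,5,79],"kjt":[18,98,5,22,86],"lc":{"mps":82,"o":37,"p":40,"rqg":98},"pj":36}
After op 4 (add /fbu/5 19): {"ei":42,"fbu":[65,82,60,5,79,19],"kjt":[18,98,5,22,86],"lc":{"mps":82,"o":37,"p":40,"rqg":98},"pj":36}
After op 5 (add /lc/ahj 4): {"ei":42,"fbu":[65,82,60,5,79,19],"kjt":[18,98,5,22,86],"lc":{"ahj":4,"mps":82,"o":37,"p":40,"rqg":98},"pj":36}
After op 6 (add /lc/rqg 53): {"ei":42,"fbu":[65,82,60,5,79,19],"kjt":[18,98,5,22,86],"lc":{"ahj":4,"mps":82,"o":37,"p":40,"rqg":53},"pj":36}
After op 7 (replace /fbu/4 71): {"ei":42,"fbu":[65,82,60,5,71,19],"kjt":[18,98,5,22,86],"lc":{"ahj":4,"mps":82,"o":37,"p":40,"rqg":53},"pj":36}
After op 8 (remove /kjt): {"ei":42,"fbu":[65,82,60,5,71,19],"lc":{"ahj":4,"mps":82,"o":37,"p":40,"rqg":53},"pj":36}
After op 9 (add /lc/g 30): {"ei":42,"fbu":[65,82,60,5,71,19],"lc":{"ahj":4,"g":30,"mps":82,"o":37,"p":40,"rqg":53},"pj":36}
After op 10 (remove /fbu/0): {"ei":42,"fbu":[82,60,5,71,19],"lc":{"ahj":4,"g":30,"mps":82,"o":37,"p":40,"rqg":53},"pj":36}
After op 11 (remove /fbu/3): {"ei":42,"fbu":[82,60,5,19],"lc":{"ahj":4,"g":30,"mps":82,"o":37,"p":40,"rqg":53},"pj":36}
After op 12 (add /fbu/0 93): {"ei":42,"fbu":[93,82,60,5,19],"lc":{"ahj":4,"g":30,"mps":82,"o":37,"p":40,"rqg":53},"pj":36}
After op 13 (replace /lc/mps 81): {"ei":42,"fbu":[93,82,60,5,19],"lc":{"ahj":4,"g":30,"mps":81,"o":37,"p":40,"rqg":53},"pj":36}
After op 14 (add /lc/gut 99): {"ei":42,"fbu":[93,82,60,5,19],"lc":{"ahj":4,"g":30,"gut":99,"mps":81,"o":37,"p":40,"rqg":53},"pj":36}
After op 15 (replace /fbu 83): {"ei":42,"fbu":83,"lc":{"ahj":4,"g":30,"gut":99,"mps":81,"o":37,"p":40,"rqg":53},"pj":36}
After op 16 (replace /lc/g 32): {"ei":42,"fbu":83,"lc":{"ahj":4,"g":32,"gut":99,"mps":81,"o":37,"p":40,"rqg":53},"pj":36}
Size at path /lc: 7

Answer: 7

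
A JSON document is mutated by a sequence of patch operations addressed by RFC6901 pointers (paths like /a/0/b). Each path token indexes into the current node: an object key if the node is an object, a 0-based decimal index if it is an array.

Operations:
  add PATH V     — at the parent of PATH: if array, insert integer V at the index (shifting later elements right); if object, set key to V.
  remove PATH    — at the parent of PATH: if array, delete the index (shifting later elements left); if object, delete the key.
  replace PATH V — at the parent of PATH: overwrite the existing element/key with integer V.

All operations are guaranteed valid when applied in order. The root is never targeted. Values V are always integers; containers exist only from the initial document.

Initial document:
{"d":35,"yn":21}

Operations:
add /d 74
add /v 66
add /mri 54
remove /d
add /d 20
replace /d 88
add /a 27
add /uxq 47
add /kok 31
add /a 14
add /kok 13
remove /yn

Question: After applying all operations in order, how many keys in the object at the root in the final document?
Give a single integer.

Answer: 6

Derivation:
After op 1 (add /d 74): {"d":74,"yn":21}
After op 2 (add /v 66): {"d":74,"v":66,"yn":21}
After op 3 (add /mri 54): {"d":74,"mri":54,"v":66,"yn":21}
After op 4 (remove /d): {"mri":54,"v":66,"yn":21}
After op 5 (add /d 20): {"d":20,"mri":54,"v":66,"yn":21}
After op 6 (replace /d 88): {"d":88,"mri":54,"v":66,"yn":21}
After op 7 (add /a 27): {"a":27,"d":88,"mri":54,"v":66,"yn":21}
After op 8 (add /uxq 47): {"a":27,"d":88,"mri":54,"uxq":47,"v":66,"yn":21}
After op 9 (add /kok 31): {"a":27,"d":88,"kok":31,"mri":54,"uxq":47,"v":66,"yn":21}
After op 10 (add /a 14): {"a":14,"d":88,"kok":31,"mri":54,"uxq":47,"v":66,"yn":21}
After op 11 (add /kok 13): {"a":14,"d":88,"kok":13,"mri":54,"uxq":47,"v":66,"yn":21}
After op 12 (remove /yn): {"a":14,"d":88,"kok":13,"mri":54,"uxq":47,"v":66}
Size at the root: 6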